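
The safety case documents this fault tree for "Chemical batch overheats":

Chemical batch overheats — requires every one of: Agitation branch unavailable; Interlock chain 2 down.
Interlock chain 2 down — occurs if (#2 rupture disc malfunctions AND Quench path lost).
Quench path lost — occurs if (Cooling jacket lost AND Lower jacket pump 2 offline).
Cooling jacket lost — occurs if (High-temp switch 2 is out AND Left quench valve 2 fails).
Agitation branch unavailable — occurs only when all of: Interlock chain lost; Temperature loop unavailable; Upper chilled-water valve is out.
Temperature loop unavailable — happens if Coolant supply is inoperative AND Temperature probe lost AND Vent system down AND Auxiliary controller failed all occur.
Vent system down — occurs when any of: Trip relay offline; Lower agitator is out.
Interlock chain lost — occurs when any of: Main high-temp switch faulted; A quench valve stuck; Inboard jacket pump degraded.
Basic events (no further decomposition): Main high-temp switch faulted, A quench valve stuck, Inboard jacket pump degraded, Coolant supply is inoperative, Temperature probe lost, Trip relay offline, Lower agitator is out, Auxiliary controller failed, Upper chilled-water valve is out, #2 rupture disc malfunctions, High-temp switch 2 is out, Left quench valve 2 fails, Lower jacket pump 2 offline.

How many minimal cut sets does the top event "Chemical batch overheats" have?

6

Interlock chain lost [OR]: union of children's cut sets → 3 cut set(s).
Vent system down [OR]: union of children's cut sets → 2 cut set(s).
Temperature loop unavailable [AND]: one cut set from each child combined → 1 × 1 × 2 × 1 = 2 cut set(s).
Agitation branch unavailable [AND]: one cut set from each child combined → 3 × 2 × 1 = 6 cut set(s).
Cooling jacket lost [AND]: one cut set from each child combined → 1 × 1 = 1 cut set(s).
Quench path lost [AND]: one cut set from each child combined → 1 × 1 = 1 cut set(s).
Interlock chain 2 down [AND]: one cut set from each child combined → 1 × 1 = 1 cut set(s).
Chemical batch overheats [AND]: one cut set from each child combined → 6 × 1 = 6 cut set(s).
Minimal cut sets: {#2 rupture disc malfunctions, Auxiliary controller failed, Coolant supply is inoperative, High-temp switch 2 is out, Left quench valve 2 fails, Lower jacket pump 2 offline, Main high-temp switch faulted, Temperature probe lost, Trip relay offline, Upper chilled-water valve is out}; {#2 rupture disc malfunctions, Auxiliary controller failed, Coolant supply is inoperative, High-temp switch 2 is out, Left quench valve 2 fails, Lower agitator is out, Lower jacket pump 2 offline, Main high-temp switch faulted, Temperature probe lost, Upper chilled-water valve is out}; {#2 rupture disc malfunctions, A quench valve stuck, Auxiliary controller failed, Coolant supply is inoperative, High-temp switch 2 is out, Left quench valve 2 fails, Lower jacket pump 2 offline, Temperature probe lost, Trip relay offline, Upper chilled-water valve is out}; {#2 rupture disc malfunctions, A quench valve stuck, Auxiliary controller failed, Coolant supply is inoperative, High-temp switch 2 is out, Left quench valve 2 fails, Lower agitator is out, Lower jacket pump 2 offline, Temperature probe lost, Upper chilled-water valve is out}; {#2 rupture disc malfunctions, Auxiliary controller failed, Coolant supply is inoperative, High-temp switch 2 is out, Inboard jacket pump degraded, Left quench valve 2 fails, Lower jacket pump 2 offline, Temperature probe lost, Trip relay offline, Upper chilled-water valve is out}; {#2 rupture disc malfunctions, Auxiliary controller failed, Coolant supply is inoperative, High-temp switch 2 is out, Inboard jacket pump degraded, Left quench valve 2 fails, Lower agitator is out, Lower jacket pump 2 offline, Temperature probe lost, Upper chilled-water valve is out}.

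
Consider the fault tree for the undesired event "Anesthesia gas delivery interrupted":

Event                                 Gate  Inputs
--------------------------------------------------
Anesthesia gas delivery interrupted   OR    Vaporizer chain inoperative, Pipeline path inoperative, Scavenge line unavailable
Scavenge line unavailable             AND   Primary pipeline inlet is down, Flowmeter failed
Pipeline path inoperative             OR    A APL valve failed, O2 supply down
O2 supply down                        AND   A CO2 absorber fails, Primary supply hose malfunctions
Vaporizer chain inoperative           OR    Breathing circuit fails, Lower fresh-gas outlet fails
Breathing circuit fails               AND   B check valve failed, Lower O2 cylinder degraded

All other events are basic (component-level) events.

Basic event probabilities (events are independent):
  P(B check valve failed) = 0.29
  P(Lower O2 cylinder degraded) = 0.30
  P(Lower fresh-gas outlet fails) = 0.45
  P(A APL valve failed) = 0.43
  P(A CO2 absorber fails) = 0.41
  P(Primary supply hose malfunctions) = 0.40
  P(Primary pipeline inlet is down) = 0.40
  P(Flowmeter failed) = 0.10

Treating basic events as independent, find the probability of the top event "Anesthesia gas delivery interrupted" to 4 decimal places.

0.7703

P(Breathing circuit fails) [AND] = 0.29 × 0.30 = 0.087000
P(Vaporizer chain inoperative) [OR] = 1 − (1−0.087000) × (1−0.45) = 0.497850
P(O2 supply down) [AND] = 0.41 × 0.40 = 0.164000
P(Pipeline path inoperative) [OR] = 1 − (1−0.43) × (1−0.164000) = 0.523480
P(Scavenge line unavailable) [AND] = 0.40 × 0.10 = 0.040000
P(Anesthesia gas delivery interrupted) [OR] = 1 − (1−0.497850) × (1−0.523480) × (1−0.040000) = 0.770287
Rounded to 4 decimal places: P(Anesthesia gas delivery interrupted) ≈ 0.7703.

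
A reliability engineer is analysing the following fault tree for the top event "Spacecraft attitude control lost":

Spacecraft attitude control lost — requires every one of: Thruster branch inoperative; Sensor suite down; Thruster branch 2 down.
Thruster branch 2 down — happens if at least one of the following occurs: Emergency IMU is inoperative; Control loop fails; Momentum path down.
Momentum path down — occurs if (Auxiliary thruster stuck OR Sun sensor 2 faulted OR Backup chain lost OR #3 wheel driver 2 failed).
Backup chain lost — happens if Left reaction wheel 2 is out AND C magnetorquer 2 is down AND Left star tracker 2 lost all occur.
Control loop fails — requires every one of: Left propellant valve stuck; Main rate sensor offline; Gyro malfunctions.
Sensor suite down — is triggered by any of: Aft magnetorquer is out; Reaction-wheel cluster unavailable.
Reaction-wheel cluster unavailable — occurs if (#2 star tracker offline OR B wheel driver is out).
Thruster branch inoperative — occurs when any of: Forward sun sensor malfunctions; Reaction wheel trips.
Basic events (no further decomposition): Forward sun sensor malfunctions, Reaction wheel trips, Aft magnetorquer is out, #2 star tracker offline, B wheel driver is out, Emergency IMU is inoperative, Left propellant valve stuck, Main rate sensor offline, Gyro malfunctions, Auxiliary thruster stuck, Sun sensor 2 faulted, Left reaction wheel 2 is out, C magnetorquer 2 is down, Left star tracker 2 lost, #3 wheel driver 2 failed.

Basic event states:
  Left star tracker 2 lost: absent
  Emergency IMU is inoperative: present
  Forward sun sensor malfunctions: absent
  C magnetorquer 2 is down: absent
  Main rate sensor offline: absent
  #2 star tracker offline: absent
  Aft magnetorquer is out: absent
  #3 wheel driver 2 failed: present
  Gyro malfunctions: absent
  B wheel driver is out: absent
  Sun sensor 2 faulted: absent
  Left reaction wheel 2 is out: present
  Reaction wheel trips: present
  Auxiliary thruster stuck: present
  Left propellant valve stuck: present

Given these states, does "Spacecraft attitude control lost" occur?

Thruster branch inoperative [OR]: Forward sun sensor malfunctions=not, Reaction wheel trips=occurs → at least one input occurs → occurs.
Reaction-wheel cluster unavailable [OR]: #2 star tracker offline=not, B wheel driver is out=not → no input occurs → does not occur.
Sensor suite down [OR]: Aft magnetorquer is out=not, Reaction-wheel cluster unavailable=not → no input occurs → does not occur.
Control loop fails [AND]: Left propellant valve stuck=occurs, Main rate sensor offline=not, Gyro malfunctions=not → not all inputs occur → does not occur.
Backup chain lost [AND]: Left reaction wheel 2 is out=occurs, C magnetorquer 2 is down=not, Left star tracker 2 lost=not → not all inputs occur → does not occur.
Momentum path down [OR]: Auxiliary thruster stuck=occurs, Sun sensor 2 faulted=not, Backup chain lost=not, #3 wheel driver 2 failed=occurs → at least one input occurs → occurs.
Thruster branch 2 down [OR]: Emergency IMU is inoperative=occurs, Control loop fails=not, Momentum path down=occurs → at least one input occurs → occurs.
Spacecraft attitude control lost [AND]: Thruster branch inoperative=occurs, Sensor suite down=not, Thruster branch 2 down=occurs → not all inputs occur → does not occur.

No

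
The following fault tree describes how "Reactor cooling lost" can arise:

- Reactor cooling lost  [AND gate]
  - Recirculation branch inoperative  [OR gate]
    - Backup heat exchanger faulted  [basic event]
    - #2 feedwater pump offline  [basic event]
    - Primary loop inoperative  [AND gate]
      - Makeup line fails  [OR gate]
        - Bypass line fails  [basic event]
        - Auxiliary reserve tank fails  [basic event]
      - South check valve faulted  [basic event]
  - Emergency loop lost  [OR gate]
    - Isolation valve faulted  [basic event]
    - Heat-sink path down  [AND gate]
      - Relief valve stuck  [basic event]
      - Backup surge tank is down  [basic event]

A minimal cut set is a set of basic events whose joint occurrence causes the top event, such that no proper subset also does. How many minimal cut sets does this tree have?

8

Makeup line fails [OR]: union of children's cut sets → 2 cut set(s).
Primary loop inoperative [AND]: one cut set from each child combined → 2 × 1 = 2 cut set(s).
Recirculation branch inoperative [OR]: union of children's cut sets → 4 cut set(s).
Heat-sink path down [AND]: one cut set from each child combined → 1 × 1 = 1 cut set(s).
Emergency loop lost [OR]: union of children's cut sets → 2 cut set(s).
Reactor cooling lost [AND]: one cut set from each child combined → 4 × 2 = 8 cut set(s).
Minimal cut sets: {Backup heat exchanger faulted, Isolation valve faulted}; {Backup heat exchanger faulted, Backup surge tank is down, Relief valve stuck}; {#2 feedwater pump offline, Isolation valve faulted}; {#2 feedwater pump offline, Backup surge tank is down, Relief valve stuck}; {Bypass line fails, Isolation valve faulted, South check valve faulted}; {Backup surge tank is down, Bypass line fails, Relief valve stuck, South check valve faulted}; {Auxiliary reserve tank fails, Isolation valve faulted, South check valve faulted}; {Auxiliary reserve tank fails, Backup surge tank is down, Relief valve stuck, South check valve faulted}.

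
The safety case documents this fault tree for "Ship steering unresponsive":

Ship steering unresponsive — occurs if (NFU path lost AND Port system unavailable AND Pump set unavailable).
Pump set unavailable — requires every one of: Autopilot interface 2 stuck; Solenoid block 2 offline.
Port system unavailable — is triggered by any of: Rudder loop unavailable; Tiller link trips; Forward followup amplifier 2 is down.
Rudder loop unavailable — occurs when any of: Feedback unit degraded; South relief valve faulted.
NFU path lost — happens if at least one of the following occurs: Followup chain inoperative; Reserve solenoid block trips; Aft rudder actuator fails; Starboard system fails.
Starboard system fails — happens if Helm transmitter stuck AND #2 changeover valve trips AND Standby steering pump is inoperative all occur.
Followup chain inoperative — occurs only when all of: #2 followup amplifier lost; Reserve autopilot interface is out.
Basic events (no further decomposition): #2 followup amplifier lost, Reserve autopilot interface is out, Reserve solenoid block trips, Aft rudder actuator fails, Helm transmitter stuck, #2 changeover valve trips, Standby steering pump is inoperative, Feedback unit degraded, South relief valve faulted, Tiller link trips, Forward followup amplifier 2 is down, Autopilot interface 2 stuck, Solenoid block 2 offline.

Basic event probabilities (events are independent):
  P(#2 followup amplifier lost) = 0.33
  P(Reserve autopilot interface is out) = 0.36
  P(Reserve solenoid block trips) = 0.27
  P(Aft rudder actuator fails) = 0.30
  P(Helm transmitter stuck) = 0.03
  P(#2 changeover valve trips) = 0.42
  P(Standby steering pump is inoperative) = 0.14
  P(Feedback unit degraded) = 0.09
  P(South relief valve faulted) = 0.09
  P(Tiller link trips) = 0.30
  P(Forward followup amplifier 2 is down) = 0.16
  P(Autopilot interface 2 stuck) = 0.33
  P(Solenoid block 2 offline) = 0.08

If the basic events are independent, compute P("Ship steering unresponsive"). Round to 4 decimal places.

0.0075

P(Followup chain inoperative) [AND] = 0.33 × 0.36 = 0.118800
P(Starboard system fails) [AND] = 0.03 × 0.42 × 0.14 = 0.001764
P(NFU path lost) [OR] = 1 − (1−0.118800) × (1−0.27) × (1−0.30) × (1−0.001764) = 0.550501
P(Rudder loop unavailable) [OR] = 1 − (1−0.09) × (1−0.09) = 0.171900
P(Port system unavailable) [OR] = 1 − (1−0.171900) × (1−0.30) × (1−0.16) = 0.513077
P(Pump set unavailable) [AND] = 0.33 × 0.08 = 0.026400
P(Ship steering unresponsive) [AND] = 0.550501 × 0.513077 × 0.026400 = 0.007457
Rounded to 4 decimal places: P(Ship steering unresponsive) ≈ 0.0075.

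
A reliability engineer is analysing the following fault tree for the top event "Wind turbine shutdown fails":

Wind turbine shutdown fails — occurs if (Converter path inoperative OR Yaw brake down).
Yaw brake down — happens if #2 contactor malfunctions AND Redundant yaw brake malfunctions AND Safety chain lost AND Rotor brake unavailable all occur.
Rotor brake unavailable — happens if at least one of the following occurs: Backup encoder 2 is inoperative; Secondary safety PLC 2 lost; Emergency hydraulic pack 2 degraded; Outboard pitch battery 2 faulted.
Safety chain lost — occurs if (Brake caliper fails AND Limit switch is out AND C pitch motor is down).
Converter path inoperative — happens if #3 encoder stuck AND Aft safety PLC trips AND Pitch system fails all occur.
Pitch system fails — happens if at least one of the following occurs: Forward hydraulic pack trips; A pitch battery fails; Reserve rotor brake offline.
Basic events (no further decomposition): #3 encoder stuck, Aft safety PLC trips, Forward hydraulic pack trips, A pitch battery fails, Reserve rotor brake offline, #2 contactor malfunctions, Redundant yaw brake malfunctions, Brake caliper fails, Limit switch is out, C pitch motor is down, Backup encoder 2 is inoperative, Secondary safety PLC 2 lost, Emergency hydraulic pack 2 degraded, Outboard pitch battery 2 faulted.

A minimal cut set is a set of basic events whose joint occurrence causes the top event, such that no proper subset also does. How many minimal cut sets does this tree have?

7

Pitch system fails [OR]: union of children's cut sets → 3 cut set(s).
Converter path inoperative [AND]: one cut set from each child combined → 1 × 1 × 3 = 3 cut set(s).
Safety chain lost [AND]: one cut set from each child combined → 1 × 1 × 1 = 1 cut set(s).
Rotor brake unavailable [OR]: union of children's cut sets → 4 cut set(s).
Yaw brake down [AND]: one cut set from each child combined → 1 × 1 × 1 × 4 = 4 cut set(s).
Wind turbine shutdown fails [OR]: union of children's cut sets → 7 cut set(s).
Minimal cut sets: {#3 encoder stuck, Aft safety PLC trips, Forward hydraulic pack trips}; {#3 encoder stuck, A pitch battery fails, Aft safety PLC trips}; {#3 encoder stuck, Aft safety PLC trips, Reserve rotor brake offline}; {#2 contactor malfunctions, Backup encoder 2 is inoperative, Brake caliper fails, C pitch motor is down, Limit switch is out, Redundant yaw brake malfunctions}; {#2 contactor malfunctions, Brake caliper fails, C pitch motor is down, Limit switch is out, Redundant yaw brake malfunctions, Secondary safety PLC 2 lost}; {#2 contactor malfunctions, Brake caliper fails, C pitch motor is down, Emergency hydraulic pack 2 degraded, Limit switch is out, Redundant yaw brake malfunctions}; {#2 contactor malfunctions, Brake caliper fails, C pitch motor is down, Limit switch is out, Outboard pitch battery 2 faulted, Redundant yaw brake malfunctions}.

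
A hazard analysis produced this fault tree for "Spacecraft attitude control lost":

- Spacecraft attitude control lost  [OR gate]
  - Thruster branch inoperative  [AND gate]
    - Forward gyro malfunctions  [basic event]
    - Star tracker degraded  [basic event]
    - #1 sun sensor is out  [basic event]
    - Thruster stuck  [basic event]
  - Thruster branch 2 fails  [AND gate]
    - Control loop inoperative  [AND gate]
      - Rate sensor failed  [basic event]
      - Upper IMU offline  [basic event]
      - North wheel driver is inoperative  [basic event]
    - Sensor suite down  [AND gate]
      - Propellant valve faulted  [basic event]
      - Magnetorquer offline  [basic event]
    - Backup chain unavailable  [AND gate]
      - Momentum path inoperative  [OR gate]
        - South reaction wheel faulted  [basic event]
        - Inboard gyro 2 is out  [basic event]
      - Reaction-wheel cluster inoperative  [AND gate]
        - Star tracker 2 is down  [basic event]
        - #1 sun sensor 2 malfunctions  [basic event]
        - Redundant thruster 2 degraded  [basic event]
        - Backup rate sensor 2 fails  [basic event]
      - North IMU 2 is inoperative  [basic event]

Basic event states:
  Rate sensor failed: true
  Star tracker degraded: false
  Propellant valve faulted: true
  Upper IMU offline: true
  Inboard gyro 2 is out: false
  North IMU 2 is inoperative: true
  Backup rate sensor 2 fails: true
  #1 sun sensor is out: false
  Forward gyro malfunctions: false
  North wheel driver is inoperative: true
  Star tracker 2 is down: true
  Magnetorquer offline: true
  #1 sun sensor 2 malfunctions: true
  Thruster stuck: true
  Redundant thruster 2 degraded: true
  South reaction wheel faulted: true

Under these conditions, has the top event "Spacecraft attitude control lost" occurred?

Yes

Thruster branch inoperative [AND]: Forward gyro malfunctions=not, Star tracker degraded=not, #1 sun sensor is out=not, Thruster stuck=occurs → not all inputs occur → does not occur.
Control loop inoperative [AND]: Rate sensor failed=occurs, Upper IMU offline=occurs, North wheel driver is inoperative=occurs → all inputs occur → occurs.
Sensor suite down [AND]: Propellant valve faulted=occurs, Magnetorquer offline=occurs → all inputs occur → occurs.
Momentum path inoperative [OR]: South reaction wheel faulted=occurs, Inboard gyro 2 is out=not → at least one input occurs → occurs.
Reaction-wheel cluster inoperative [AND]: Star tracker 2 is down=occurs, #1 sun sensor 2 malfunctions=occurs, Redundant thruster 2 degraded=occurs, Backup rate sensor 2 fails=occurs → all inputs occur → occurs.
Backup chain unavailable [AND]: Momentum path inoperative=occurs, Reaction-wheel cluster inoperative=occurs, North IMU 2 is inoperative=occurs → all inputs occur → occurs.
Thruster branch 2 fails [AND]: Control loop inoperative=occurs, Sensor suite down=occurs, Backup chain unavailable=occurs → all inputs occur → occurs.
Spacecraft attitude control lost [OR]: Thruster branch inoperative=not, Thruster branch 2 fails=occurs → at least one input occurs → occurs.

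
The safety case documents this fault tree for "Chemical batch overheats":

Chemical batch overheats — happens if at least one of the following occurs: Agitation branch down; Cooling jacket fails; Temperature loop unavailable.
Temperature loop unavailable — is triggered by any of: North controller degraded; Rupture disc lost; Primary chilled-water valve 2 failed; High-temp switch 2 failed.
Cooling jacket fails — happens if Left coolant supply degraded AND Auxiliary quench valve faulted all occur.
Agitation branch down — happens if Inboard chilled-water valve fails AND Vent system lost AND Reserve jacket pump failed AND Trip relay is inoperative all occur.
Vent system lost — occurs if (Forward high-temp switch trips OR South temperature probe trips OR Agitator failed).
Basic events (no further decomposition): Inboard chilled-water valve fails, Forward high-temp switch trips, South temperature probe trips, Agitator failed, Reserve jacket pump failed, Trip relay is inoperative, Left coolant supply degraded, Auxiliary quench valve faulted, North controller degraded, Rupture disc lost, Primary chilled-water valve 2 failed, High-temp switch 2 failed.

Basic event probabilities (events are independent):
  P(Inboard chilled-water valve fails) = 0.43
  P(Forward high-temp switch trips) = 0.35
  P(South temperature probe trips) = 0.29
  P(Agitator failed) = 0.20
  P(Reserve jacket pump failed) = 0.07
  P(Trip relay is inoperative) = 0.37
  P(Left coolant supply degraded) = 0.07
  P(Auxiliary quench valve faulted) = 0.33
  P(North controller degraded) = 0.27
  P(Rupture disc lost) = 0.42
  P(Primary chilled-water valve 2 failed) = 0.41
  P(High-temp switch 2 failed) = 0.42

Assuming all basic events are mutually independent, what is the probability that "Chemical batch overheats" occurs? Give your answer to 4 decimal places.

0.8595

P(Vent system lost) [OR] = 1 − (1−0.35) × (1−0.29) × (1−0.20) = 0.630800
P(Agitation branch down) [AND] = 0.43 × 0.630800 × 0.07 × 0.37 = 0.007025
P(Cooling jacket fails) [AND] = 0.07 × 0.33 = 0.023100
P(Temperature loop unavailable) [OR] = 1 − (1−0.27) × (1−0.42) × (1−0.41) × (1−0.42) = 0.855113
P(Chemical batch overheats) [OR] = 1 − (1−0.007025) × (1−0.023100) × (1−0.855113) = 0.859454
Rounded to 4 decimal places: P(Chemical batch overheats) ≈ 0.8595.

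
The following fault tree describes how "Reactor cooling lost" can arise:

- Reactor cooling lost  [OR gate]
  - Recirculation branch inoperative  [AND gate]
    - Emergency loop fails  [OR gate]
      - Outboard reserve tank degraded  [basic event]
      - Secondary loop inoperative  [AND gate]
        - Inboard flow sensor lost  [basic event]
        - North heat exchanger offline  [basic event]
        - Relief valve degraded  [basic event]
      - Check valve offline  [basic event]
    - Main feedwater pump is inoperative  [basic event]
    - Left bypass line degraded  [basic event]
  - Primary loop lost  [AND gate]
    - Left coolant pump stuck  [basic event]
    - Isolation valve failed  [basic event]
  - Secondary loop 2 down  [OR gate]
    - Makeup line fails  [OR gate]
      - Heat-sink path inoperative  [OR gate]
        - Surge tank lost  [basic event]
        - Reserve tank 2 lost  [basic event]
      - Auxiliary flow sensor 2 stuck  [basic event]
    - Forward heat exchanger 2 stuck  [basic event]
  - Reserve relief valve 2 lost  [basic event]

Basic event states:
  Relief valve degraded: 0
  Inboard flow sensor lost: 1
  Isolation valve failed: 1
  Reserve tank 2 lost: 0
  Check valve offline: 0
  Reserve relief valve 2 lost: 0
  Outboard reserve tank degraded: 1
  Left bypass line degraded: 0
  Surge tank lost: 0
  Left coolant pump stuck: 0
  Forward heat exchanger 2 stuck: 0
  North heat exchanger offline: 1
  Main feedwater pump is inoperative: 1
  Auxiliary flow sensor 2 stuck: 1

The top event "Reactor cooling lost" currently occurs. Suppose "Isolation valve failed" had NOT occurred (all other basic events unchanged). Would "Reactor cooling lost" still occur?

Counterfactual: set "Isolation valve failed" to not occurred.
Secondary loop inoperative [AND]: Inboard flow sensor lost=occurs, North heat exchanger offline=occurs, Relief valve degraded=not → not all inputs occur → does not occur.
Emergency loop fails [OR]: Outboard reserve tank degraded=occurs, Secondary loop inoperative=not, Check valve offline=not → at least one input occurs → occurs.
Recirculation branch inoperative [AND]: Emergency loop fails=occurs, Main feedwater pump is inoperative=occurs, Left bypass line degraded=not → not all inputs occur → does not occur.
Primary loop lost [AND]: Left coolant pump stuck=not, Isolation valve failed=not → not all inputs occur → does not occur.
Heat-sink path inoperative [OR]: Surge tank lost=not, Reserve tank 2 lost=not → no input occurs → does not occur.
Makeup line fails [OR]: Heat-sink path inoperative=not, Auxiliary flow sensor 2 stuck=occurs → at least one input occurs → occurs.
Secondary loop 2 down [OR]: Makeup line fails=occurs, Forward heat exchanger 2 stuck=not → at least one input occurs → occurs.
Reactor cooling lost [OR]: Recirculation branch inoperative=not, Primary loop lost=not, Secondary loop 2 down=occurs, Reserve relief valve 2 lost=not → at least one input occurs → occurs.

Yes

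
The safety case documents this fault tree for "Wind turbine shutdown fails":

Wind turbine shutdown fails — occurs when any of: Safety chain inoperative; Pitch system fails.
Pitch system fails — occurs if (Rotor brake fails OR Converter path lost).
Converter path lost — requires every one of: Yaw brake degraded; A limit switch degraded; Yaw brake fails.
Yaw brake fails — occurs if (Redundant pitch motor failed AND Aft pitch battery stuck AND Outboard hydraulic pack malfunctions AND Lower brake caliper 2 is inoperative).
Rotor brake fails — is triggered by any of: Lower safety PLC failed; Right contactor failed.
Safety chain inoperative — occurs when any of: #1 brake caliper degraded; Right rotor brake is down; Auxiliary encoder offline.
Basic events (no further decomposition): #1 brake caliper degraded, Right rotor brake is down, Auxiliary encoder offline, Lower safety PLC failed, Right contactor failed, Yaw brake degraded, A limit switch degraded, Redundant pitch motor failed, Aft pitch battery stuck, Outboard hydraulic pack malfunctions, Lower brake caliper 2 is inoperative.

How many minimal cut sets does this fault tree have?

Safety chain inoperative [OR]: union of children's cut sets → 3 cut set(s).
Rotor brake fails [OR]: union of children's cut sets → 2 cut set(s).
Yaw brake fails [AND]: one cut set from each child combined → 1 × 1 × 1 × 1 = 1 cut set(s).
Converter path lost [AND]: one cut set from each child combined → 1 × 1 × 1 = 1 cut set(s).
Pitch system fails [OR]: union of children's cut sets → 3 cut set(s).
Wind turbine shutdown fails [OR]: union of children's cut sets → 6 cut set(s).
Minimal cut sets: {#1 brake caliper degraded}; {Right rotor brake is down}; {Auxiliary encoder offline}; {Lower safety PLC failed}; {Right contactor failed}; {A limit switch degraded, Aft pitch battery stuck, Lower brake caliper 2 is inoperative, Outboard hydraulic pack malfunctions, Redundant pitch motor failed, Yaw brake degraded}.

6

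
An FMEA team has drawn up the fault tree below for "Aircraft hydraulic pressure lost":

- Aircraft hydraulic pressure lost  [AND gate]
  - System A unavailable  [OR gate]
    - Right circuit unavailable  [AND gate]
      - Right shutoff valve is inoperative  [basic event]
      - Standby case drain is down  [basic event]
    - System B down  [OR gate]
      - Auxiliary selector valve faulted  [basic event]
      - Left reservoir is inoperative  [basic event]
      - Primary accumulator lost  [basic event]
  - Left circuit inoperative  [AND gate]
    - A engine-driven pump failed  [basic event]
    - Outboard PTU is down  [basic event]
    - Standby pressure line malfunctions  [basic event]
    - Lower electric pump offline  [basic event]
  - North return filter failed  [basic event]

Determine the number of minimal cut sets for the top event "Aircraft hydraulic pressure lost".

Right circuit unavailable [AND]: one cut set from each child combined → 1 × 1 = 1 cut set(s).
System B down [OR]: union of children's cut sets → 3 cut set(s).
System A unavailable [OR]: union of children's cut sets → 4 cut set(s).
Left circuit inoperative [AND]: one cut set from each child combined → 1 × 1 × 1 × 1 = 1 cut set(s).
Aircraft hydraulic pressure lost [AND]: one cut set from each child combined → 4 × 1 × 1 = 4 cut set(s).
Minimal cut sets: {A engine-driven pump failed, Lower electric pump offline, North return filter failed, Outboard PTU is down, Right shutoff valve is inoperative, Standby case drain is down, Standby pressure line malfunctions}; {A engine-driven pump failed, Auxiliary selector valve faulted, Lower electric pump offline, North return filter failed, Outboard PTU is down, Standby pressure line malfunctions}; {A engine-driven pump failed, Left reservoir is inoperative, Lower electric pump offline, North return filter failed, Outboard PTU is down, Standby pressure line malfunctions}; {A engine-driven pump failed, Lower electric pump offline, North return filter failed, Outboard PTU is down, Primary accumulator lost, Standby pressure line malfunctions}.

4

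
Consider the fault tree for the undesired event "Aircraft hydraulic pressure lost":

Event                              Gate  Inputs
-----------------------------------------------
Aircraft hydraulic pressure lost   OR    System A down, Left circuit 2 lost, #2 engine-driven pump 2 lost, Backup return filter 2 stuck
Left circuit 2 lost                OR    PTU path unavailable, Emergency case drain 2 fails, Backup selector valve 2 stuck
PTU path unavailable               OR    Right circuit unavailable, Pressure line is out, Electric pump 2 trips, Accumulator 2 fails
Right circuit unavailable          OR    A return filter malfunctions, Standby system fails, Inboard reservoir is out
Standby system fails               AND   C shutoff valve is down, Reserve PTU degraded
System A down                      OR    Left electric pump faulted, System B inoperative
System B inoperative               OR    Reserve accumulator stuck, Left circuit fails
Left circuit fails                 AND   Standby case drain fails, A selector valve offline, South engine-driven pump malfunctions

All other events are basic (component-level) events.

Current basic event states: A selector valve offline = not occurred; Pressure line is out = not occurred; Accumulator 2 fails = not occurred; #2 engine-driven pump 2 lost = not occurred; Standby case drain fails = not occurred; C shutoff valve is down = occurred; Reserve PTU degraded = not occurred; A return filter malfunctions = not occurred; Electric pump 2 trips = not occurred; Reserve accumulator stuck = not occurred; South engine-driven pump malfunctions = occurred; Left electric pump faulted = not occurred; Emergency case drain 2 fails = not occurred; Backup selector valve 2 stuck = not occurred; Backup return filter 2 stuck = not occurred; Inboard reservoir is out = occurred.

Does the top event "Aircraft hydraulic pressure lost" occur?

Yes

Left circuit fails [AND]: Standby case drain fails=not, A selector valve offline=not, South engine-driven pump malfunctions=occurs → not all inputs occur → does not occur.
System B inoperative [OR]: Reserve accumulator stuck=not, Left circuit fails=not → no input occurs → does not occur.
System A down [OR]: Left electric pump faulted=not, System B inoperative=not → no input occurs → does not occur.
Standby system fails [AND]: C shutoff valve is down=occurs, Reserve PTU degraded=not → not all inputs occur → does not occur.
Right circuit unavailable [OR]: A return filter malfunctions=not, Standby system fails=not, Inboard reservoir is out=occurs → at least one input occurs → occurs.
PTU path unavailable [OR]: Right circuit unavailable=occurs, Pressure line is out=not, Electric pump 2 trips=not, Accumulator 2 fails=not → at least one input occurs → occurs.
Left circuit 2 lost [OR]: PTU path unavailable=occurs, Emergency case drain 2 fails=not, Backup selector valve 2 stuck=not → at least one input occurs → occurs.
Aircraft hydraulic pressure lost [OR]: System A down=not, Left circuit 2 lost=occurs, #2 engine-driven pump 2 lost=not, Backup return filter 2 stuck=not → at least one input occurs → occurs.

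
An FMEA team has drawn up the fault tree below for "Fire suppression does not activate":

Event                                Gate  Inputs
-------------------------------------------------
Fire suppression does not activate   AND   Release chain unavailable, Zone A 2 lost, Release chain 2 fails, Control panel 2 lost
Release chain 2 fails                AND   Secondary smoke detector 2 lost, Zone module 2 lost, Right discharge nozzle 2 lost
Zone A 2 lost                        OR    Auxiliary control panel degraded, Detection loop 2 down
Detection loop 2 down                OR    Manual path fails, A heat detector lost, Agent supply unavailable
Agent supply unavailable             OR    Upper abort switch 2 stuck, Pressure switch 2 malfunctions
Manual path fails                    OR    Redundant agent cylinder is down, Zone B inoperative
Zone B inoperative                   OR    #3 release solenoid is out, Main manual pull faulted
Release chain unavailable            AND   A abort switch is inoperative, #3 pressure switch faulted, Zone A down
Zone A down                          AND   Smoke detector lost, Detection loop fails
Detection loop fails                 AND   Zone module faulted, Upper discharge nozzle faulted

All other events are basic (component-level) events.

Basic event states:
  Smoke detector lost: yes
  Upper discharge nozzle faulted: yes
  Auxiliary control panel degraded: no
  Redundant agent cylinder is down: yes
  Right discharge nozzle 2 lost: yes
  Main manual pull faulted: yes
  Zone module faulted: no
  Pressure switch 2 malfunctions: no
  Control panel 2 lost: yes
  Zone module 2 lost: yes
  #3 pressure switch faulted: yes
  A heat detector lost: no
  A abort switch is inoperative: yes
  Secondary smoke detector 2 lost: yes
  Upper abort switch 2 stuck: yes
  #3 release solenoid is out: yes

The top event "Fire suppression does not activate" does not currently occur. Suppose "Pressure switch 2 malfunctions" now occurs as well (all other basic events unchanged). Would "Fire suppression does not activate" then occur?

No

Counterfactual: set "Pressure switch 2 malfunctions" to occurred.
Detection loop fails [AND]: Zone module faulted=not, Upper discharge nozzle faulted=occurs → not all inputs occur → does not occur.
Zone A down [AND]: Smoke detector lost=occurs, Detection loop fails=not → not all inputs occur → does not occur.
Release chain unavailable [AND]: A abort switch is inoperative=occurs, #3 pressure switch faulted=occurs, Zone A down=not → not all inputs occur → does not occur.
Zone B inoperative [OR]: #3 release solenoid is out=occurs, Main manual pull faulted=occurs → at least one input occurs → occurs.
Manual path fails [OR]: Redundant agent cylinder is down=occurs, Zone B inoperative=occurs → at least one input occurs → occurs.
Agent supply unavailable [OR]: Upper abort switch 2 stuck=occurs, Pressure switch 2 malfunctions=occurs → at least one input occurs → occurs.
Detection loop 2 down [OR]: Manual path fails=occurs, A heat detector lost=not, Agent supply unavailable=occurs → at least one input occurs → occurs.
Zone A 2 lost [OR]: Auxiliary control panel degraded=not, Detection loop 2 down=occurs → at least one input occurs → occurs.
Release chain 2 fails [AND]: Secondary smoke detector 2 lost=occurs, Zone module 2 lost=occurs, Right discharge nozzle 2 lost=occurs → all inputs occur → occurs.
Fire suppression does not activate [AND]: Release chain unavailable=not, Zone A 2 lost=occurs, Release chain 2 fails=occurs, Control panel 2 lost=occurs → not all inputs occur → does not occur.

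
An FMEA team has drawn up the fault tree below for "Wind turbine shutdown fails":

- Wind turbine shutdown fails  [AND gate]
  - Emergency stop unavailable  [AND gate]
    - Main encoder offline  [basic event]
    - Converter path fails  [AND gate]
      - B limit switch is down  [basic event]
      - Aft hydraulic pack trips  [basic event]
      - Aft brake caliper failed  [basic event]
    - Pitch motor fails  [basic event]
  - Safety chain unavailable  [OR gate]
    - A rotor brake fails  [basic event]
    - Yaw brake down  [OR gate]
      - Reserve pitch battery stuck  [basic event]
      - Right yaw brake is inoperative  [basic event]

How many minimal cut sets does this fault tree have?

3

Converter path fails [AND]: one cut set from each child combined → 1 × 1 × 1 = 1 cut set(s).
Emergency stop unavailable [AND]: one cut set from each child combined → 1 × 1 × 1 = 1 cut set(s).
Yaw brake down [OR]: union of children's cut sets → 2 cut set(s).
Safety chain unavailable [OR]: union of children's cut sets → 3 cut set(s).
Wind turbine shutdown fails [AND]: one cut set from each child combined → 1 × 3 = 3 cut set(s).
Minimal cut sets: {A rotor brake fails, Aft brake caliper failed, Aft hydraulic pack trips, B limit switch is down, Main encoder offline, Pitch motor fails}; {Aft brake caliper failed, Aft hydraulic pack trips, B limit switch is down, Main encoder offline, Pitch motor fails, Reserve pitch battery stuck}; {Aft brake caliper failed, Aft hydraulic pack trips, B limit switch is down, Main encoder offline, Pitch motor fails, Right yaw brake is inoperative}.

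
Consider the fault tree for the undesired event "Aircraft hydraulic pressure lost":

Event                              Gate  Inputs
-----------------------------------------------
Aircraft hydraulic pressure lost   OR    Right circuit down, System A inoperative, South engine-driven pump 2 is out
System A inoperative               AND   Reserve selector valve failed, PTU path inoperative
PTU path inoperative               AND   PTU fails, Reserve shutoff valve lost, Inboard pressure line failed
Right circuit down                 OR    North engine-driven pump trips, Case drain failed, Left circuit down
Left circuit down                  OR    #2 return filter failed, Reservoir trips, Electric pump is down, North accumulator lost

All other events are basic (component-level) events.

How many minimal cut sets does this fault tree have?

Left circuit down [OR]: union of children's cut sets → 4 cut set(s).
Right circuit down [OR]: union of children's cut sets → 6 cut set(s).
PTU path inoperative [AND]: one cut set from each child combined → 1 × 1 × 1 = 1 cut set(s).
System A inoperative [AND]: one cut set from each child combined → 1 × 1 = 1 cut set(s).
Aircraft hydraulic pressure lost [OR]: union of children's cut sets → 8 cut set(s).
Minimal cut sets: {North engine-driven pump trips}; {Case drain failed}; {#2 return filter failed}; {Reservoir trips}; {Electric pump is down}; {North accumulator lost}; {Inboard pressure line failed, PTU fails, Reserve selector valve failed, Reserve shutoff valve lost}; {South engine-driven pump 2 is out}.

8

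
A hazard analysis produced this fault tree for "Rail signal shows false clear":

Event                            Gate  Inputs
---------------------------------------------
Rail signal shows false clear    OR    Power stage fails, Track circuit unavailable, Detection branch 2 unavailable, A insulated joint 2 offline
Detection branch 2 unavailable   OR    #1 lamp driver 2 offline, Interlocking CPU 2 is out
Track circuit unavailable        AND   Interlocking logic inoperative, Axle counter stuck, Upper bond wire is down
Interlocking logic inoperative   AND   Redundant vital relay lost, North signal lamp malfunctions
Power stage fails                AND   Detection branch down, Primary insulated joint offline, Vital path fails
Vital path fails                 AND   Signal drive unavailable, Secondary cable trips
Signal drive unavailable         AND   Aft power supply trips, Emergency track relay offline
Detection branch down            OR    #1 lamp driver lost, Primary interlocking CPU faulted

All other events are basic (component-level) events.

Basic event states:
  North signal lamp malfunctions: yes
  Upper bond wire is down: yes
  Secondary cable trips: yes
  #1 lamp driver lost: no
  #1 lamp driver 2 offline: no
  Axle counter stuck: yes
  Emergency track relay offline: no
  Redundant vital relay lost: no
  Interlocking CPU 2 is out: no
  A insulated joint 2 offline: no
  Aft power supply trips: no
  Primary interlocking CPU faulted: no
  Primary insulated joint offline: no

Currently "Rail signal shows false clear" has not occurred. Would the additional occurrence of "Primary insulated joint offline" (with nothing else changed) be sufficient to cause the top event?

Counterfactual: set "Primary insulated joint offline" to occurred.
Detection branch down [OR]: #1 lamp driver lost=not, Primary interlocking CPU faulted=not → no input occurs → does not occur.
Signal drive unavailable [AND]: Aft power supply trips=not, Emergency track relay offline=not → not all inputs occur → does not occur.
Vital path fails [AND]: Signal drive unavailable=not, Secondary cable trips=occurs → not all inputs occur → does not occur.
Power stage fails [AND]: Detection branch down=not, Primary insulated joint offline=occurs, Vital path fails=not → not all inputs occur → does not occur.
Interlocking logic inoperative [AND]: Redundant vital relay lost=not, North signal lamp malfunctions=occurs → not all inputs occur → does not occur.
Track circuit unavailable [AND]: Interlocking logic inoperative=not, Axle counter stuck=occurs, Upper bond wire is down=occurs → not all inputs occur → does not occur.
Detection branch 2 unavailable [OR]: #1 lamp driver 2 offline=not, Interlocking CPU 2 is out=not → no input occurs → does not occur.
Rail signal shows false clear [OR]: Power stage fails=not, Track circuit unavailable=not, Detection branch 2 unavailable=not, A insulated joint 2 offline=not → no input occurs → does not occur.

No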